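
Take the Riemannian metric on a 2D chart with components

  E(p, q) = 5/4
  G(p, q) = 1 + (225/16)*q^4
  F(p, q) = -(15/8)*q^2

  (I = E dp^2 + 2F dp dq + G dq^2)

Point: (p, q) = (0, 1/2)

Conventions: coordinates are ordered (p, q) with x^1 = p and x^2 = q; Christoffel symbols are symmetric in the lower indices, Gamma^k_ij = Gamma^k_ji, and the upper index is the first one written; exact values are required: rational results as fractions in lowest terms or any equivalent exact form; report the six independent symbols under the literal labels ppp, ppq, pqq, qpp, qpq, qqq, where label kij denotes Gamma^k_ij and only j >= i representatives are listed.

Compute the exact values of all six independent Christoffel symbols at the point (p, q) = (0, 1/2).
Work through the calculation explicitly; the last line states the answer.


E = 5/4, F = -15/32, G = 481/256 at the point
E_p = 0, E_q = 0, F_p = 0, F_q = -15/8, G_p = 0, G_q = 225/32
EG - F^2 = 545/256;  g^inv = (256/545) * [[481/256, 15/32], [15/32, 5/4]]
first-kind symbols [ij,l] = (1/2)(d_i g_jl + d_j g_il - d_l g_ij): [pp,p] = E_p/2 = 0, [pp,q] = F_p - E_q/2 = 0, [pq,p] = E_q/2 = 0, [pq,q] = G_p/2 = 0, [qq,p] = F_q - G_p/2 = -15/8, [qq,q] = G_q/2 = 225/64
Gamma^p_ij = (G*[ij,p] - F*[ij,q])/(EG - F^2), Gamma^q_ij = (E*[ij,q] - F*[ij,p])/(EG - F^2)

Answer: Gamma_ppp = 0, Gamma_ppq = 0, Gamma_pqq = -96/109, Gamma_qpp = 0, Gamma_qpq = 0, Gamma_qqq = 180/109


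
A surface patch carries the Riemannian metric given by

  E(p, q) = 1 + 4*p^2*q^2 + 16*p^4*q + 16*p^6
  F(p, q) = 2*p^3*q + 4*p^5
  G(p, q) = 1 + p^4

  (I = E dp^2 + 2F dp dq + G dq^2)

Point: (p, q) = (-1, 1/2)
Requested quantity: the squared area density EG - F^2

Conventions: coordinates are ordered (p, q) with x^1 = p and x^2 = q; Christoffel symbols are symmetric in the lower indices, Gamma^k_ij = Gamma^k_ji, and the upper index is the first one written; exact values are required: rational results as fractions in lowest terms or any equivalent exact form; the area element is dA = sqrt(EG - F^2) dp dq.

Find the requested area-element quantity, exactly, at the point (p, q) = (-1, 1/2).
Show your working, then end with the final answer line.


E = 26, F = -5, G = 2; EG - F^2 = 27

Answer: EG - F^2 = 27


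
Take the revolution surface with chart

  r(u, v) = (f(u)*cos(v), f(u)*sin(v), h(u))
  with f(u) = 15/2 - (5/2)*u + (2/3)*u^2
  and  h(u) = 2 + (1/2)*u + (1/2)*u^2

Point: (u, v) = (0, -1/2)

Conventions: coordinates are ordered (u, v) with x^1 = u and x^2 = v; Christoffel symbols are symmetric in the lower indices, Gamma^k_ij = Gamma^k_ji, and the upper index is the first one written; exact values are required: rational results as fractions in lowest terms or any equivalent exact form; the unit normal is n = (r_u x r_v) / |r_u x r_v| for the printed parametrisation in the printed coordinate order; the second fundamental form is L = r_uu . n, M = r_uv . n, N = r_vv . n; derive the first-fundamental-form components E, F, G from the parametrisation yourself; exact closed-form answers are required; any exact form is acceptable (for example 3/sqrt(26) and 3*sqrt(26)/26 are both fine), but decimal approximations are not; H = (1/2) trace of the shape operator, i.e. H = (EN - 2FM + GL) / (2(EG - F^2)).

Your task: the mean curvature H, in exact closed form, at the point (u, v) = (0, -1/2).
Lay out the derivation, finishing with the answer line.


f = 15/2, f' = -5/2, f'' = 4/3, h' = 1/2, h'' = 1
E = 13/2, F = 0, G = 225/4; answer radicand W^2 = 13/2
unnormalised second-form numerators: l = -19/6, m = 0, n = 15/4; L = l/sqrt(13/2), and similarly M = m/sqrt(W^2), N = n/sqrt(W^2)
H = (E*n - 2*F*m + G*l) / (2*(EG - F^2)*sqrt(W^2)); E*n - 2*F*m + G*l = -615/4, EG - F^2 = 2925/8, so H = (-41/195)/sqrt(13/2)

Answer: H = -41*sqrt(26)/2535


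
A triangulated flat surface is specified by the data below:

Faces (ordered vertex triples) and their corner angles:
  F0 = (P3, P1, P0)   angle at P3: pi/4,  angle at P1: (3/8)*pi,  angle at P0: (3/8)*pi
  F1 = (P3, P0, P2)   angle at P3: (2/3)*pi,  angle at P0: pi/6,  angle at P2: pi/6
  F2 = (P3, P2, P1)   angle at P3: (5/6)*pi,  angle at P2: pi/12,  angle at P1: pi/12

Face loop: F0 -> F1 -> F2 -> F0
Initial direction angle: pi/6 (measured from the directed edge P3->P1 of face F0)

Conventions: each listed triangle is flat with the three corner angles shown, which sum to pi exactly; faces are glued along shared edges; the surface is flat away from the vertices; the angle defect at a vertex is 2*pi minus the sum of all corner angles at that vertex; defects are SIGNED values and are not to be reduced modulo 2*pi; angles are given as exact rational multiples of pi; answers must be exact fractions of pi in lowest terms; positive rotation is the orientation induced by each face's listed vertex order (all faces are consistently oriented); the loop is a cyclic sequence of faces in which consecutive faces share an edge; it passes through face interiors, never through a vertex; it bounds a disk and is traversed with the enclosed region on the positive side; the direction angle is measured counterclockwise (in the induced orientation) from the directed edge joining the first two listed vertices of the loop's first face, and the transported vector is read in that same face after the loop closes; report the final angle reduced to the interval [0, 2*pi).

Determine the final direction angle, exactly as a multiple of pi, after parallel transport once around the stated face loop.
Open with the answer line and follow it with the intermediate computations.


Answer: final direction angle = (5/12)*pi

enclosed vertex P3: corner angles sum to (7/4)*pi, defect = 2*pi - (7/4)*pi = pi/4
summing the enclosed defects onto the initial angle, mod 2*pi in the induced orientation:
final angle = pi/6 + pi/4 = (5/12)*pi (mod 2*pi)


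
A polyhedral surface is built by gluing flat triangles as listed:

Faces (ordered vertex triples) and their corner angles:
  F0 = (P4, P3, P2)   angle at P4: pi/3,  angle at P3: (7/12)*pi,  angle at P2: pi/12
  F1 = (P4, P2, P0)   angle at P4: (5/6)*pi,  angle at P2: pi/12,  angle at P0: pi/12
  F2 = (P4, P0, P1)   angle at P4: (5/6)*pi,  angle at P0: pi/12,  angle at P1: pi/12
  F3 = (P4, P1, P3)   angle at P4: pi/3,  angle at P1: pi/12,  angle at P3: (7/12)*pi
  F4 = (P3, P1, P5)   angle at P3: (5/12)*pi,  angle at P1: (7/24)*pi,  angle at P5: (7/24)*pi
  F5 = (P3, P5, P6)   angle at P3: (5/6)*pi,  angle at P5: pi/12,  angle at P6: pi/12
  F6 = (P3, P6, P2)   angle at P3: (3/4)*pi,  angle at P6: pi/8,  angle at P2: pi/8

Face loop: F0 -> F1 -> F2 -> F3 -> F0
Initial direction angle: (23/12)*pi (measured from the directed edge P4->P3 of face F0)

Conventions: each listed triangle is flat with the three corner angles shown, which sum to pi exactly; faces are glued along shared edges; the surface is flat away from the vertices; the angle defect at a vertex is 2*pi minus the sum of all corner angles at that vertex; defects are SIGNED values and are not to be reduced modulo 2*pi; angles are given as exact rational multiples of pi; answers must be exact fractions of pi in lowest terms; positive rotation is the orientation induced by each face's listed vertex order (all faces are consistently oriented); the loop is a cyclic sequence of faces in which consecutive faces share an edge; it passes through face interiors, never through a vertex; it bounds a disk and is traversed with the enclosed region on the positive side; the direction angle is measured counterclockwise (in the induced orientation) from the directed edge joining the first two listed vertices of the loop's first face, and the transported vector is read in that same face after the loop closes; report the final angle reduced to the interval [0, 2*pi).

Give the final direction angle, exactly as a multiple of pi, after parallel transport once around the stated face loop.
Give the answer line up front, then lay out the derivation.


Answer: final direction angle = (19/12)*pi

enclosed vertex P4: corner angles sum to (7/3)*pi, defect = 2*pi - (7/3)*pi = -pi/3
the final direction is the initial angle plus the enclosed defects, taken mod 2*pi in the induced orientation
final angle = (23/12)*pi - pi/3 = (19/12)*pi (mod 2*pi)


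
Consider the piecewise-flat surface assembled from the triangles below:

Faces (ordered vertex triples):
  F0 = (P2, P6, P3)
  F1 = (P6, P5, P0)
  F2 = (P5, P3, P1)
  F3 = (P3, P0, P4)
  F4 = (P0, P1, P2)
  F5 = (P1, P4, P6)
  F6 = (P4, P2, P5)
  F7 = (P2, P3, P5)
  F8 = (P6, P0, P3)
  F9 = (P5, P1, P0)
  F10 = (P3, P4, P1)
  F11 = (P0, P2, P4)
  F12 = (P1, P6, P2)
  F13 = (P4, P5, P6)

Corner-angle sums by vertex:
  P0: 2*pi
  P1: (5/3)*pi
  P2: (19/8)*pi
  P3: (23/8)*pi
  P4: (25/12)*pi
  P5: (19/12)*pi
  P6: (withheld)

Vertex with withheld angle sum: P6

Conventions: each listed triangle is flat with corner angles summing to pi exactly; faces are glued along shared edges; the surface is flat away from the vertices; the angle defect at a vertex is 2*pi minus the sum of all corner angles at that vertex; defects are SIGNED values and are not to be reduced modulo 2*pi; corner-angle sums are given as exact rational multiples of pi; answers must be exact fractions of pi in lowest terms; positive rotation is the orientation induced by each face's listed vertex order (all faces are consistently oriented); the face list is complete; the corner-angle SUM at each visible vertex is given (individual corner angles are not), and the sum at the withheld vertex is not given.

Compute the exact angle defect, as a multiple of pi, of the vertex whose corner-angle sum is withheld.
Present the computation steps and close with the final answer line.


V = 7, E = 21, F = 14; chi = V - E + F = 0
Gauss-Bonnet: total defect = 2*pi*chi = 0; visible defects sum to (-7/12)*pi

Answer: defect(P6) = (7/12)*pi


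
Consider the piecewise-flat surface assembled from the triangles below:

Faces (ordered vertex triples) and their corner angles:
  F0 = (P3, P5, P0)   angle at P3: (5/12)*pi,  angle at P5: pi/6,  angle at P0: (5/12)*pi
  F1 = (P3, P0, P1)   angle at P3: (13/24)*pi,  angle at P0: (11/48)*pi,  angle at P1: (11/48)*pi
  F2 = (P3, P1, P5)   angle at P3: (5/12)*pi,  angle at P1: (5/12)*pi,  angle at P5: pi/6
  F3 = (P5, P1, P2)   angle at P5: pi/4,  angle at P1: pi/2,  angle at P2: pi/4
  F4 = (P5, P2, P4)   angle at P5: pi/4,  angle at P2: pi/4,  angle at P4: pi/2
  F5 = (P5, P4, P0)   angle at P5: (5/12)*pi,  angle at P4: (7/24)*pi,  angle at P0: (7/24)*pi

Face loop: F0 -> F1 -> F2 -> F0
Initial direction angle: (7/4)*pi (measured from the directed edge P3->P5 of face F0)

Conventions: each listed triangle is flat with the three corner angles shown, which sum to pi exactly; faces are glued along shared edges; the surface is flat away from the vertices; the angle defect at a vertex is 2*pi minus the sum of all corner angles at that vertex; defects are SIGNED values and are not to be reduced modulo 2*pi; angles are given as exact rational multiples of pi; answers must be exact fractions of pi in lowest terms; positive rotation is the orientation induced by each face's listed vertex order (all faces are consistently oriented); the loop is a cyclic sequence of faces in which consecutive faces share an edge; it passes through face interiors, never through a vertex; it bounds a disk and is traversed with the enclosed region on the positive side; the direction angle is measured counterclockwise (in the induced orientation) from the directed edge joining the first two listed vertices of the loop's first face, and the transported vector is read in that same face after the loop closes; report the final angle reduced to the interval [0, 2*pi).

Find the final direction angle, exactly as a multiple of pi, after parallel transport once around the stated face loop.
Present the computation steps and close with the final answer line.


enclosed vertex P3: corner angles sum to (11/8)*pi, defect = 2*pi - (11/8)*pi = (5/8)*pi
adding the enclosed defects to the starting angle (mod 2*pi, induced orientation) gives the holonomy
final angle = (7/4)*pi + (5/8)*pi = (3/8)*pi (mod 2*pi)

Answer: final direction angle = (3/8)*pi


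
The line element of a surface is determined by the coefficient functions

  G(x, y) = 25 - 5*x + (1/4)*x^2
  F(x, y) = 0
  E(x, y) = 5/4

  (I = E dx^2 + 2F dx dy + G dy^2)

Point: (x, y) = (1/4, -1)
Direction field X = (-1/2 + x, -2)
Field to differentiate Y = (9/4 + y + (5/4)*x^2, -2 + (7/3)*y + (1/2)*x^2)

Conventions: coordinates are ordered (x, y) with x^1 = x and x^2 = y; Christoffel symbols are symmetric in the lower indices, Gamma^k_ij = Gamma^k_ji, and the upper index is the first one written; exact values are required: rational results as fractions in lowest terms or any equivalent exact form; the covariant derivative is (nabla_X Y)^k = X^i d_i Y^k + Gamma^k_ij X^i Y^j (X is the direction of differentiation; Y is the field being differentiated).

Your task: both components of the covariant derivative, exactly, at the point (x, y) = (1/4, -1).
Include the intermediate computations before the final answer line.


E = 5/4, F = 0, G = 1521/64 at the point
E_x = 0, E_y = 0, F_x = 0, F_y = 0, G_x = -39/8, G_y = 0
EG - F^2 = 7605/256;  g^inv = (256/7605) * [[1521/64, 0], [0, 5/4]]
first-kind symbols [ij,l] = (1/2)(d_i g_jl + d_j g_il - d_l g_ij): [xx,x] = E_x/2 = 0, [xx,y] = F_x - E_y/2 = 0, [xy,x] = E_y/2 = 0, [xy,y] = G_x/2 = -39/16, [yy,x] = F_y - G_x/2 = 39/16, [yy,y] = G_y/2 = 0
Gamma^x_ij = (G*[ij,x] - F*[ij,y])/(EG - F^2), Gamma^y_ij = (E*[ij,y] - F*[ij,x])/(EG - F^2)
Gamma_xxx = 0, Gamma_xxy = 0, Gamma_xyy = 39/20, Gamma_yxx = 0, Gamma_yxy = -4/39, Gamma_yyy = 0
X = (-1/4, -2), Y = (85/64, -413/96) at the point

Answer: (nabla_X Y)^x = 4679/320, (nabla_X Y)^y = -17099/3744


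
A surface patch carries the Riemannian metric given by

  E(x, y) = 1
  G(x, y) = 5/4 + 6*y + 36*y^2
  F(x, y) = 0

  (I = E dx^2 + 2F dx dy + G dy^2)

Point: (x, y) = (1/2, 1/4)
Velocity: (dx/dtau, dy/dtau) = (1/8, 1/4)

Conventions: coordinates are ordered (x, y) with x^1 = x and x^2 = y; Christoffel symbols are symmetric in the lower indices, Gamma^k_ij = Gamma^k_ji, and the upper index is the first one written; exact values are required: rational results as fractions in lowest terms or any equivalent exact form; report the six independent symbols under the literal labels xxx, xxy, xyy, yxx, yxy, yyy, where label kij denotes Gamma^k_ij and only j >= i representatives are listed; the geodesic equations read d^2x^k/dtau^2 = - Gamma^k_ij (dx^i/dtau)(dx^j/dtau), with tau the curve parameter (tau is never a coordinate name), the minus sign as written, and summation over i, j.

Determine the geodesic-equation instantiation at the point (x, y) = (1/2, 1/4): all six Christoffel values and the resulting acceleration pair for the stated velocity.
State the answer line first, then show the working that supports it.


Answer: Gamma_xxx = 0, Gamma_xxy = 0, Gamma_xyy = 0, Gamma_yxx = 0, Gamma_yxy = 0, Gamma_yyy = 12/5; accelerations (d^2x/dtau^2, d^2y/dtau^2) = (0, -3/20)

E = 1, F = 0, G = 5 at the point
E_x = 0, E_y = 0, F_x = 0, F_y = 0, G_x = 0, G_y = 24
EG - F^2 = 5;  g^inv = (1/5) * [[5, 0], [0, 1]]
first-kind symbols [ij,l] = (1/2)(d_i g_jl + d_j g_il - d_l g_ij): [xx,x] = E_x/2 = 0, [xx,y] = F_x - E_y/2 = 0, [xy,x] = E_y/2 = 0, [xy,y] = G_x/2 = 0, [yy,x] = F_y - G_x/2 = 0, [yy,y] = G_y/2 = 12
Gamma^x_ij = (G*[ij,x] - F*[ij,y])/(EG - F^2), Gamma^y_ij = (E*[ij,y] - F*[ij,x])/(EG - F^2)
Gamma_xxx = 0, Gamma_xxy = 0, Gamma_xyy = 0, Gamma_yxx = 0, Gamma_yxy = 0, Gamma_yyy = 12/5
d^2x/dtau^2 = -(Gamma_xxx*(1/8)^2 + 2*Gamma_xxy*(1/8)*(1/4) + Gamma_xyy*(1/4)^2) = 0
d^2y/dtau^2 = -(Gamma_yxx*(1/8)^2 + 2*Gamma_yxy*(1/8)*(1/4) + Gamma_yyy*(1/4)^2) = -3/20


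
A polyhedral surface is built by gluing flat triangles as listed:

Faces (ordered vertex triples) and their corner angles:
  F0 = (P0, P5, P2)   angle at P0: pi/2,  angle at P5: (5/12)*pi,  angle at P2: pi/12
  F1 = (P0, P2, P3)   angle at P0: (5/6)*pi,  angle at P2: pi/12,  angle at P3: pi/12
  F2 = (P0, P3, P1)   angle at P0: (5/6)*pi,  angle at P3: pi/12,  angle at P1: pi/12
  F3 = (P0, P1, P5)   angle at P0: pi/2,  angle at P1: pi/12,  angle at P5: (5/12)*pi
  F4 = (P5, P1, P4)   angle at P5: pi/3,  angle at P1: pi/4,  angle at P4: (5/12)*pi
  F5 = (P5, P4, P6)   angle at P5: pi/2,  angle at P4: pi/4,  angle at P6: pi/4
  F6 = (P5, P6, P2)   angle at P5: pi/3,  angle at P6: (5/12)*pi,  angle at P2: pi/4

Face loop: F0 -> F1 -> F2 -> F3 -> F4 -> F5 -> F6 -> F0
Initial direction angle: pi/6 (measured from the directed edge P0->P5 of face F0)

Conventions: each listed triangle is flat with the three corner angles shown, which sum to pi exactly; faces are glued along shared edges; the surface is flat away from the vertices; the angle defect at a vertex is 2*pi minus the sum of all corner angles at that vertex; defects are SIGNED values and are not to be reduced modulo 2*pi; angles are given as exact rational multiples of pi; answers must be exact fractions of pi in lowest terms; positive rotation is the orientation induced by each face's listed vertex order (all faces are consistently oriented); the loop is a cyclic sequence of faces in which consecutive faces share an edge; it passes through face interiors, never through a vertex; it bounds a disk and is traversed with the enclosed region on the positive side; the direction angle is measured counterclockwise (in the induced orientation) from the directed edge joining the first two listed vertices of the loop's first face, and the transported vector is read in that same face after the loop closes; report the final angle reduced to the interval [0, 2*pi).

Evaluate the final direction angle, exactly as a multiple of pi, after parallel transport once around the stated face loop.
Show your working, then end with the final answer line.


enclosed vertex P0: corner angles sum to (8/3)*pi, defect = 2*pi - (8/3)*pi = (-2/3)*pi
enclosed vertex P5: corner angles sum to 2*pi, defect = 2*pi - 2*pi = 0
the final direction is the initial angle plus the enclosed defects, taken mod 2*pi in the induced orientation
final angle = pi/6 - (2/3)*pi = (3/2)*pi (mod 2*pi)

Answer: final direction angle = (3/2)*pi


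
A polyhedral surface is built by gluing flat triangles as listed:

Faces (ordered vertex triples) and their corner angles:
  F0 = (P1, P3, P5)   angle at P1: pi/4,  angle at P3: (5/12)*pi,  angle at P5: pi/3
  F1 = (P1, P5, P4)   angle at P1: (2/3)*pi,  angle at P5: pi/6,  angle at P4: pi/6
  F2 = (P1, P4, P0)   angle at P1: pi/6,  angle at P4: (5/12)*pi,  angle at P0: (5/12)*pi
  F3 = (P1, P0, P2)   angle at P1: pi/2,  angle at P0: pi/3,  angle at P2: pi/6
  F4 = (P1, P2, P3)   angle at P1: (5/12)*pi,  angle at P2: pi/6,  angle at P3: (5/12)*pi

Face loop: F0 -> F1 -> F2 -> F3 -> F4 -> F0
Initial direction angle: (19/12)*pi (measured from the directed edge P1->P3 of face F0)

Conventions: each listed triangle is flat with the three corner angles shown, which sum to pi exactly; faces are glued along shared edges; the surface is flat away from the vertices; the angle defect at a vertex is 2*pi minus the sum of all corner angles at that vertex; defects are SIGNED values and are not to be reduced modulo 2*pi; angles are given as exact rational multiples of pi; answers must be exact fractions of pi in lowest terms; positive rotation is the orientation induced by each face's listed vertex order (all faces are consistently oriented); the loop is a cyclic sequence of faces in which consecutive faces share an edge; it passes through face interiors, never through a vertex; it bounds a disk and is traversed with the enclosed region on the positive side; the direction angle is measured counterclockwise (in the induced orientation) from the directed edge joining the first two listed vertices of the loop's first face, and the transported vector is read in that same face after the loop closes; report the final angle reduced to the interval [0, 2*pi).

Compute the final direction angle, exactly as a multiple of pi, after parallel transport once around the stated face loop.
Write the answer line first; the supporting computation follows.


Answer: final direction angle = (19/12)*pi

enclosed vertex P1: corner angles sum to 2*pi, defect = 2*pi - 2*pi = 0
adding the enclosed defects to the starting angle (mod 2*pi, induced orientation) gives the holonomy
final angle = (19/12)*pi + 0 = (19/12)*pi (mod 2*pi)


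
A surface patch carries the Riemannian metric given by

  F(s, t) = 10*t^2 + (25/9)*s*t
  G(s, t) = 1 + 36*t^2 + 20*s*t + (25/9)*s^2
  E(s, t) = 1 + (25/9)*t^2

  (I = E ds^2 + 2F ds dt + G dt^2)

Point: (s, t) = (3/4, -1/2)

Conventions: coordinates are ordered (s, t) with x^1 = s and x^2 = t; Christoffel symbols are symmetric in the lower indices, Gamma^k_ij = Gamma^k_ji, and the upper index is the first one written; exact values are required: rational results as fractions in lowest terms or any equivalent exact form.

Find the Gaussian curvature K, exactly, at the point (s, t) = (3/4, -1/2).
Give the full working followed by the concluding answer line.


E = 61/36, F = 35/24, G = 65/16, EG - F^2 = 685/144 at the point
E_s = 0, E_t = -25/9, F_s = -25/18, F_t = -95/12, G_s = -35/6, G_t = -21
E_tt = 50/9, F_st = 25/9, G_ss = 50/9
Apply the Brioschi formula K = (det M1 - det M2)/(EG - F^2)^2 over the derivative matrices of E, F, G.
M1 = [[-E_tt/2 + F_st - G_ss/2, E_s/2, F_s - E_t/2], [F_t - G_s/2, E, F], [G_t/2, F, G]] = [[-25/9, 0, 0], [-5, 61/36, 35/24], [-21/2, 35/24, 65/16]]; det M1 = -17125/1296
M2 = [[0, E_t/2, G_s/2], [E_t/2, E, F], [G_s/2, F, G]] = [[0, -25/18, -35/12], [-25/18, 61/36, 35/24], [-35/12, 35/24, 65/16]]; det M2 = -13525/1296
det M1 - det M2 = -25/9; K = -25/9 / (685/144)^2 = -2304/18769

Answer: K = -2304/18769


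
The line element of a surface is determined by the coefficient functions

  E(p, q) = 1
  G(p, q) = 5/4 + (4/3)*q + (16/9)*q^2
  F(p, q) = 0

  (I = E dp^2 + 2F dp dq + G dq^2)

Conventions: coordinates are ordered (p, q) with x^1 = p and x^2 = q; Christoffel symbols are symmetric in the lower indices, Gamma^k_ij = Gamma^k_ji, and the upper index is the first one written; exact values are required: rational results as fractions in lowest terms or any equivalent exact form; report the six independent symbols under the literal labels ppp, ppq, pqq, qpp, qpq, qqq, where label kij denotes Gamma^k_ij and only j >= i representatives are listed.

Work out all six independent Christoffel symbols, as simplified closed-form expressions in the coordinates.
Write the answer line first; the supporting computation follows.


Answer: Gamma_ppp = 0, Gamma_ppq = 0, Gamma_pqq = 0, Gamma_qpp = 0, Gamma_qpq = 0, Gamma_qqq = (64*q + 24)/(64*q^2 + 48*q + 45)

E = 1; F = 0; G = 5/4 + (4/3)*q + (16/9)*q^2
Gamma^k_ij = (1/2) g^{kl} (d_i g_jl + d_j g_il - d_l g_ij), with g^inv = (1/(EG-F^2)) [[G, -F], [-F, E]]
first partials: E_p = 0, E_q = 0, F_p = 0, F_q = 0, G_p = 0, G_q = 4/3 + (32/9)*q
D = EG - F^2 = 5/4 + (4/3)*q + (16/9)*q^2
expanded: Gamma^p_pp = (G E_p - 2F F_p + F E_q)/(2D), Gamma^p_pq = (G E_q - F G_p)/(2D), Gamma^p_qq = (2G F_q - G G_p - F G_q)/(2D), Gamma^q_pp = (2E F_p - E E_q - F E_p)/(2D), Gamma^q_pq = (E G_p - F E_q)/(2D), Gamma^q_qq = (E G_q - 2F F_q + F G_p)/(2D); substitute and cancel common factors


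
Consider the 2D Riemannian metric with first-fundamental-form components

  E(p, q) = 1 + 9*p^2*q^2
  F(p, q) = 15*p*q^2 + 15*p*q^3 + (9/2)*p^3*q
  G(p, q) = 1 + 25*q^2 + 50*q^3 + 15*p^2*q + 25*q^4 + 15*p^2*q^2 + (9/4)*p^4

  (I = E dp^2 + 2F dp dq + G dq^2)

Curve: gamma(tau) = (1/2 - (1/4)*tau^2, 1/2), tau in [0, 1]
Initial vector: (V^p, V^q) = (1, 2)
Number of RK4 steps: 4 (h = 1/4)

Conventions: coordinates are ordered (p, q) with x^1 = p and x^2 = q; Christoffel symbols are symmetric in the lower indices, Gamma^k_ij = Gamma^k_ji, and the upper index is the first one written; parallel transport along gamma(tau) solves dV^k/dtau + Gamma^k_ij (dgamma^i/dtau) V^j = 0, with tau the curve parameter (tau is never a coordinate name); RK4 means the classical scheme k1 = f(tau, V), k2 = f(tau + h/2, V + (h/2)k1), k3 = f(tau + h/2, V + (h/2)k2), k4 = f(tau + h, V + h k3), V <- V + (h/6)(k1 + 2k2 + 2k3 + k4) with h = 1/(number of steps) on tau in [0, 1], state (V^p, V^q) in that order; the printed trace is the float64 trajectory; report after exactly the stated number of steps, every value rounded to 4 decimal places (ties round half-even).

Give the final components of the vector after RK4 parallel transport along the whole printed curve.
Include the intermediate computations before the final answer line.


gamma'(tau) = (-(1/2)*tau, 0); f(tau, V)^k = -Gamma^k_ij(gamma(tau)) gamma'^i(tau) V^j; h = 1/4; intermediate values shown to 6 dp
curve data and Christoffel symbols at the stage parameters:
  tau = 0.000000: gamma = (0.500000, 0.500000), gamma' = (0.000000, 0.000000); Gamma_ppp = 0.060555, Gamma_ppq = 0.060555, Gamma_pqq = 0.403701, Gamma_qpp = 0.333053, Gamma_qpq = 0.333053, Gamma_qqq = 2.220353
  tau = 0.125000: gamma = (0.496094, 0.500000), gamma' = (-0.062500, 0.000000); Gamma_ppp = 0.060266, Gamma_ppq = 0.059796, Gamma_pqq = 0.401777, Gamma_qpp = 0.333603, Gamma_qpq = 0.330997, Gamma_qqq = 2.224020
  tau = 0.250000: gamma = (0.484375, 0.500000), gamma' = (-0.125000, 0.000000); Gamma_ppp = 0.059380, Gamma_ppq = 0.057524, Gamma_pqq = 0.395867, Gamma_qpp = 0.335240, Gamma_qpq = 0.324763, Gamma_qqq = 2.234931
  tau = 0.375000: gamma = (0.464844, 0.500000), gamma' = (-0.187500, 0.000000); Gamma_ppp = 0.057834, Gamma_ppq = 0.053767, Gamma_pqq = 0.385557, Gamma_qpp = 0.337921, Gamma_qpq = 0.314161, Gamma_qqq = 2.252808
  tau = 0.500000: gamma = (0.437500, 0.500000), gamma' = (-0.250000, 0.000000); Gamma_ppp = 0.055524, Gamma_ppq = 0.048583, Gamma_pqq = 0.370158, Gamma_qpp = 0.341570, Gamma_qpq = 0.298874, Gamma_qqq = 2.277133
  tau = 0.625000: gamma = (0.402344, 0.500000), gamma' = (-0.312500, 0.000000); Gamma_ppp = 0.052307, Gamma_ppq = 0.042091, Gamma_pqq = 0.348715, Gamma_qpp = 0.346061, Gamma_qpq = 0.278471, Gamma_qqq = 2.307076
  tau = 0.750000: gamma = (0.359375, 0.500000), gamma' = (-0.375000, 0.000000); Gamma_ppp = 0.048006, Gamma_ppq = 0.034504, Gamma_pqq = 0.320041, Gamma_qpp = 0.351208, Gamma_qpq = 0.252431, Gamma_qqq = 2.341385
  tau = 0.875000: gamma = (0.308594, 0.500000), gamma' = (-0.437500, 0.000000); Gamma_ppp = 0.042419, Gamma_ppq = 0.026180, Gamma_pqq = 0.282793, Gamma_qpp = 0.356738, Gamma_qpq = 0.220174, Gamma_qqq = 2.378252
  tau = 1.000000: gamma = (0.250000, 0.500000), gamma' = (-0.500000, 0.000000); Gamma_ppp = 0.035344, Gamma_ppq = 0.017672, Gamma_pqq = 0.235626, Gamma_qpp = 0.362275, Gamma_qpq = 0.181138, Gamma_qqq = 2.415168
step 0: V^p = 1.0000, V^q = 2.0000
step 1: k1 = (0.000000, 0.000000), k2 = (0.011241, 0.062225), k3 = (0.011275, 0.062415), k4 = (0.021937, 0.123847); V <- V + (h/6)(k1 + 2k2 + 2k3 + k4): V^p = 1.0028, V^q = 2.0155
step 2: k1 = (0.021936, 0.123844), k2 = (0.031379, 0.183349), k3 = (0.031467, 0.183862), k4 = (0.039068, 0.240335); V <- V + (h/6)(k1 + 2k2 + 2k3 + k4): V^p = 1.0106, V^q = 2.0613
step 3: k1 = (0.039064, 0.240314), k2 = (0.044107, 0.291810), k3 = (0.044202, 0.292439), k4 = (0.046009, 0.336599); V <- V + (h/6)(k1 + 2k2 + 2k3 + k4): V^p = 1.0215, V^q = 2.1340
step 4: k1 = (0.046002, 0.336543), k2 = (0.043989, 0.369939), k3 = (0.044032, 0.370301), k4 = (0.037920, 0.388684); V <- V + (h/6)(k1 + 2k2 + 2k3 + k4): V^p = 1.0323, V^q = 2.2260

Answer: V^p = 1.0323, V^q = 2.2260


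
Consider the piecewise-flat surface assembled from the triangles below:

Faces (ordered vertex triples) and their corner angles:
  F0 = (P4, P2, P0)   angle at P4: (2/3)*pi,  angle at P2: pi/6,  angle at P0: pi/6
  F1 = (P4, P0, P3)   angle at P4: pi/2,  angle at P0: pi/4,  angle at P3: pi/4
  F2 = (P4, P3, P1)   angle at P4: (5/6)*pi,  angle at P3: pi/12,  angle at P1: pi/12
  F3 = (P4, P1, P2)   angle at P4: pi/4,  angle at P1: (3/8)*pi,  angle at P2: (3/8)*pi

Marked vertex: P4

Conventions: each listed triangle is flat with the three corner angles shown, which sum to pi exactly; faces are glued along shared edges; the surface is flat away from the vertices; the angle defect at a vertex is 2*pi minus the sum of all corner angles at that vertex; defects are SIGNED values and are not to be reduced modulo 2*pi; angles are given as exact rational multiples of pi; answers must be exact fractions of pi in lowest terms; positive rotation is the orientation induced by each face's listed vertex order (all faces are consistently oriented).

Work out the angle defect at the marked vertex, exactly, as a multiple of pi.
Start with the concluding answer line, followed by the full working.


Answer: defect(P4) = -pi/4

Sum of corner angles at P4: (9/4)*pi
defect = 2*pi - (9/4)*pi


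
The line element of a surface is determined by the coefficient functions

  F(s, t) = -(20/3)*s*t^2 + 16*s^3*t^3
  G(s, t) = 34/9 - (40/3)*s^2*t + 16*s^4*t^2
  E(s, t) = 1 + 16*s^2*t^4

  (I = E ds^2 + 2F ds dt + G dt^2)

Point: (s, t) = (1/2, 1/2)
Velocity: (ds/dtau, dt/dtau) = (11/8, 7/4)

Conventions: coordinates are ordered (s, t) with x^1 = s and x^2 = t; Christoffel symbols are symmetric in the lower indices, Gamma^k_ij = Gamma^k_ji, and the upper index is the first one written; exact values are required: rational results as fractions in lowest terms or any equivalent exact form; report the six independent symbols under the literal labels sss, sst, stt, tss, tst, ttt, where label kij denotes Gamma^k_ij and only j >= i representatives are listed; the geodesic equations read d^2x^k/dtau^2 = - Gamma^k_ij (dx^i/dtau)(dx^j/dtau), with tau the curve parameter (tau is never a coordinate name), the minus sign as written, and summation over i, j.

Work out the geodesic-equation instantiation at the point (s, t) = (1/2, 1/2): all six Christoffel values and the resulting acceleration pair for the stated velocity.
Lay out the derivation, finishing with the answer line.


E = 5/4, F = -7/12, G = 85/36 at the point
E_s = 1, E_t = 2, F_s = -1/6, F_t = -11/6, G_s = -14/3, G_t = -7/3
EG - F^2 = 47/18;  g^inv = (18/47) * [[85/36, 7/12], [7/12, 5/4]]
first-kind symbols [ij,l] = (1/2)(d_i g_jl + d_j g_il - d_l g_ij): [ss,s] = E_s/2 = 1/2, [ss,t] = F_s - E_t/2 = -7/6, [st,s] = E_t/2 = 1, [st,t] = G_s/2 = -7/3, [tt,s] = F_t - G_s/2 = 1/2, [tt,t] = G_t/2 = -7/6
Gamma^s_ij = (G*[ij,s] - F*[ij,t])/(EG - F^2), Gamma^t_ij = (E*[ij,t] - F*[ij,s])/(EG - F^2)
Gamma_sss = 9/47, Gamma_sst = 18/47, Gamma_stt = 9/47, Gamma_tss = -21/47, Gamma_tst = -42/47, Gamma_ttt = -21/47
d^2s/dtau^2 = -(Gamma_sss*(11/8)^2 + 2*Gamma_sst*(11/8)*(7/4) + Gamma_stt*(7/4)^2) = -8397/3008
d^2t/dtau^2 = -(Gamma_tss*(11/8)^2 + 2*Gamma_tst*(11/8)*(7/4) + Gamma_ttt*(7/4)^2) = 19593/3008

Answer: Gamma_sss = 9/47, Gamma_sst = 18/47, Gamma_stt = 9/47, Gamma_tss = -21/47, Gamma_tst = -42/47, Gamma_ttt = -21/47; accelerations (d^2s/dtau^2, d^2t/dtau^2) = (-8397/3008, 19593/3008)


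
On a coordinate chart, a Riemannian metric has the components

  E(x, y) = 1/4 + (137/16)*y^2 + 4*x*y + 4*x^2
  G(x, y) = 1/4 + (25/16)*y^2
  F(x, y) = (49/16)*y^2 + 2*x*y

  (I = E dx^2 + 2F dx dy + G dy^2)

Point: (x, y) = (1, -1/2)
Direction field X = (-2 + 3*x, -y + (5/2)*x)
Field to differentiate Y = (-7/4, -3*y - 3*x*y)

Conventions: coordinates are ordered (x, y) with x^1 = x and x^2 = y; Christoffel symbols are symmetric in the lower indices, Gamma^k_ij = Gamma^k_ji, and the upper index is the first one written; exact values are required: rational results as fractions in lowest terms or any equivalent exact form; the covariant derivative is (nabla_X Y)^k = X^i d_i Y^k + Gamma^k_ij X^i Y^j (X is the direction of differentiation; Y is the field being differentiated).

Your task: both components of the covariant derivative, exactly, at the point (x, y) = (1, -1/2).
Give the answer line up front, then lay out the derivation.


Answer: (nabla_X Y)^x = -17151/5648, (nabla_X Y)^y = -181225/5648

E = 281/64, F = -15/64, G = 41/64 at the point
E_x = 6, E_y = -73/16, F_x = -1, F_y = -17/16, G_x = 0, G_y = -25/16
EG - F^2 = 353/128;  g^inv = (128/353) * [[41/64, 15/64], [15/64, 281/64]]
first-kind symbols [ij,l] = (1/2)(d_i g_jl + d_j g_il - d_l g_ij): [xx,x] = E_x/2 = 3, [xx,y] = F_x - E_y/2 = 41/32, [xy,x] = E_y/2 = -73/32, [xy,y] = G_x/2 = 0, [yy,x] = F_y - G_x/2 = -17/16, [yy,y] = G_y/2 = -25/32
Gamma^x_ij = (G*[ij,x] - F*[ij,y])/(EG - F^2), Gamma^y_ij = (E*[ij,y] - F*[ij,x])/(EG - F^2)
Gamma_xxx = 4551/5648, Gamma_xxy = -2993/5648, Gamma_xyy = -1769/5648, Gamma_yxx = 12961/5648, Gamma_yxy = -1095/5648, Gamma_yyy = -7535/5648
X = (1, 3), Y = (-7/4, 3) at the point


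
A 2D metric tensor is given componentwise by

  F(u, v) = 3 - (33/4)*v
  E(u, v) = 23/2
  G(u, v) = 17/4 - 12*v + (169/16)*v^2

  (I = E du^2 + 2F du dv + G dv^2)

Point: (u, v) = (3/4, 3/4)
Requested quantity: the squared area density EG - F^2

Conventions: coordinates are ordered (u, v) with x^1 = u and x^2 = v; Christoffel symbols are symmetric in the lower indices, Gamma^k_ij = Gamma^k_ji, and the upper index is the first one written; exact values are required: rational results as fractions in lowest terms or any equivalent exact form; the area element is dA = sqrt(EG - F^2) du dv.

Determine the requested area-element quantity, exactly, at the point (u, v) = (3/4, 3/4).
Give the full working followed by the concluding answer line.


E = 23/2, F = -51/16, G = 305/256; EG - F^2 = 1813/512

Answer: EG - F^2 = 1813/512


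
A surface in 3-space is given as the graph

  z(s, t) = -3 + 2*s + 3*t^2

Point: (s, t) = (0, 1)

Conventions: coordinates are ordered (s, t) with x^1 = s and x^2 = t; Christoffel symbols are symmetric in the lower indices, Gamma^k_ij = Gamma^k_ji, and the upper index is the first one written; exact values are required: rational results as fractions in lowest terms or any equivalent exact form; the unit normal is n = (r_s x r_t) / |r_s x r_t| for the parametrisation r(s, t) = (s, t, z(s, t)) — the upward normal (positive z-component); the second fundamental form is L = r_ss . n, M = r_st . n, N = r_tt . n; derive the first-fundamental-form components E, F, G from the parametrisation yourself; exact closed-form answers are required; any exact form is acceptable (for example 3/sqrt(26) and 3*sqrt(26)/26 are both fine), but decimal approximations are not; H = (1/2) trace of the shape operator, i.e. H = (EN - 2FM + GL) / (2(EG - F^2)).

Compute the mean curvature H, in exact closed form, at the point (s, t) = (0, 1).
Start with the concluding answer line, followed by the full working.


Answer: H = 15*sqrt(41)/1681

z_s = 2, z_t = 6, z_ss = 0, z_st = 0, z_tt = 6
E = 5, F = 12, G = 37; answer radicand W^2 = 41
unnormalised second-form numerators: l = 0, m = 0, n = 6; L = l/sqrt(41), and similarly M = m/sqrt(W^2), N = n/sqrt(W^2)
H = (E*n - 2*F*m + G*l) / (2*(EG - F^2)*sqrt(W^2)); E*n - 2*F*m + G*l = 30, EG - F^2 = 41, so H = (15/41)/sqrt(41)


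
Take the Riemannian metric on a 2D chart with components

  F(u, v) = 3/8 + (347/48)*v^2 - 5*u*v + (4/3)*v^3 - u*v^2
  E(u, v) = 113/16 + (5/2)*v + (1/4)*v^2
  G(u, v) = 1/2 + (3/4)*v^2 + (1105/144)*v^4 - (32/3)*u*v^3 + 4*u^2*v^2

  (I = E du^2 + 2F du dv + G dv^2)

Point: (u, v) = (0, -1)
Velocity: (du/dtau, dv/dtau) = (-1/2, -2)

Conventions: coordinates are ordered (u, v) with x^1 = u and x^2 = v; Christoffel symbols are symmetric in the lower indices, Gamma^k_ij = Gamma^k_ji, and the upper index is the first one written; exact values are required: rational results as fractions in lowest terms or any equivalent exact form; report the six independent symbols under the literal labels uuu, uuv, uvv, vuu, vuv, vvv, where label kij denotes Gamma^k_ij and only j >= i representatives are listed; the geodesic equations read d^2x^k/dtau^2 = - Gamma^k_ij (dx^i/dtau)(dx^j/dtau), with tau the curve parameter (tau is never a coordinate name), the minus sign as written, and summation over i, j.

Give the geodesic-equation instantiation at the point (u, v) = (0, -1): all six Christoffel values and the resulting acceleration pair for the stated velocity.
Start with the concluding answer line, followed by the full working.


Answer: Gamma_uuu = -774/149, Gamma_uuv = -7062/1043, Gamma_uvv = -11513/1043, Gamma_vuu = 594/149, Gamma_vuv = 798/149, Gamma_vvv = 887/149; accelerations (d^2u/dtau^2, d^2v/dtau^2) = (123061/2086, -10585/298)

E = 77/16, F = 301/48, G = 1285/144 at the point
E_u = 0, E_v = 2, F_u = 4, F_v = -251/24, G_u = 32/3, G_v = -1159/36
EG - F^2 = 1043/288;  g^inv = (288/1043) * [[1285/144, -301/48], [-301/48, 77/16]]
first-kind symbols [ij,l] = (1/2)(d_i g_jl + d_j g_il - d_l g_ij): [uu,u] = E_u/2 = 0, [uu,v] = F_u - E_v/2 = 3, [uv,u] = E_v/2 = 1, [uv,v] = G_u/2 = 16/3, [vv,u] = F_v - G_u/2 = -379/24, [vv,v] = G_v/2 = -1159/72
Gamma^u_ij = (G*[ij,u] - F*[ij,v])/(EG - F^2), Gamma^v_ij = (E*[ij,v] - F*[ij,u])/(EG - F^2)
Gamma_uuu = -774/149, Gamma_uuv = -7062/1043, Gamma_uvv = -11513/1043, Gamma_vuu = 594/149, Gamma_vuv = 798/149, Gamma_vvv = 887/149
d^2u/dtau^2 = -(Gamma_uuu*(-1/2)^2 + 2*Gamma_uuv*(-1/2)*(-2) + Gamma_uvv*(-2)^2) = 123061/2086
d^2v/dtau^2 = -(Gamma_vuu*(-1/2)^2 + 2*Gamma_vuv*(-1/2)*(-2) + Gamma_vvv*(-2)^2) = -10585/298


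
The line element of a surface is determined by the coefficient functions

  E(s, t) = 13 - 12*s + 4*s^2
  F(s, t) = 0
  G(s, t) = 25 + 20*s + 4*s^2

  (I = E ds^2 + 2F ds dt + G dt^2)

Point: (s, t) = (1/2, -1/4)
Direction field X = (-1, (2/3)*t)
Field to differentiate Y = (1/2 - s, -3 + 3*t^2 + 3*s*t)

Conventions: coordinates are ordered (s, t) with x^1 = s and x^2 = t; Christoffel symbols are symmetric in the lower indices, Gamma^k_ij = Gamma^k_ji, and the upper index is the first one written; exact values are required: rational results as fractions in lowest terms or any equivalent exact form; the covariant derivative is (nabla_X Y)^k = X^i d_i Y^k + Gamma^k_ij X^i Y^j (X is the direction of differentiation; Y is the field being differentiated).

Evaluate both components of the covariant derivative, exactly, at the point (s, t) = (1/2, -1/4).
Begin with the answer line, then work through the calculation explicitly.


Answer: (nabla_X Y)^s = 13/64, (nabla_X Y)^t = 29/16

E = 8, F = 0, G = 36 at the point
E_s = -8, E_t = 0, F_s = 0, F_t = 0, G_s = 24, G_t = 0
EG - F^2 = 288;  g^inv = (1/288) * [[36, 0], [0, 8]]
first-kind symbols [ij,l] = (1/2)(d_i g_jl + d_j g_il - d_l g_ij): [ss,s] = E_s/2 = -4, [ss,t] = F_s - E_t/2 = 0, [st,s] = E_t/2 = 0, [st,t] = G_s/2 = 12, [tt,s] = F_t - G_s/2 = -12, [tt,t] = G_t/2 = 0
Gamma^s_ij = (G*[ij,s] - F*[ij,t])/(EG - F^2), Gamma^t_ij = (E*[ij,t] - F*[ij,s])/(EG - F^2)
Gamma_sss = -1/2, Gamma_sst = 0, Gamma_stt = -3/2, Gamma_tss = 0, Gamma_tst = 1/3, Gamma_ttt = 0
X = (-1, -1/6), Y = (0, -51/16) at the point


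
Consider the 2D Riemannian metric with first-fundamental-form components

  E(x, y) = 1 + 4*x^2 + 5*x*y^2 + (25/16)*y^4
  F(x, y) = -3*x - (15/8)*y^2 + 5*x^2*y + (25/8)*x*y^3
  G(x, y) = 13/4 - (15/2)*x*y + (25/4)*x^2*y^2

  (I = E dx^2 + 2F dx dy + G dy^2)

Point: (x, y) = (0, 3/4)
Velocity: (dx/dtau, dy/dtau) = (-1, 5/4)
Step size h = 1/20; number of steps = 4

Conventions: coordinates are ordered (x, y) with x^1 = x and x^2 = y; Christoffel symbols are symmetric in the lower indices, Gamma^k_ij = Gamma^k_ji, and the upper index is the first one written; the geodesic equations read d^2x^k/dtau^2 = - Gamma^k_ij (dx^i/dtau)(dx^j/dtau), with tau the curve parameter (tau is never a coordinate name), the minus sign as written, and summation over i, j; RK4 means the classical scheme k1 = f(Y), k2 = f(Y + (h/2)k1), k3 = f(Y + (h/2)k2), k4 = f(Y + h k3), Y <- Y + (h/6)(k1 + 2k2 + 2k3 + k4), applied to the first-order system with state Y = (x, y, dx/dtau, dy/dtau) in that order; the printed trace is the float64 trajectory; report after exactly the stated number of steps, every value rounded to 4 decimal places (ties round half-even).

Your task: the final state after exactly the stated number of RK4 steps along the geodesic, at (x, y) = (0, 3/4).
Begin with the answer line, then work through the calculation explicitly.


Answer: x = -0.1895, y = 0.9766, dx/dtau = -0.8960, dy/dtau = 1.0130

f(Y) = (dx/dtau, dy/dtau, -Gamma^x_ij Y'^i Y'^j, -Gamma^y_ij Y'^i Y'^j) with the Gammas evaluated at the stage position; h = 0.050000; intermediate values shown to 6 dp
step 0: x = 0.0000, y = 0.7500, dx/dtau = -1.0000, dy/dtau = 1.2500
step 1:
  k1: at (x, y) = (0.000000, 0.750000), (dx/dtau, dy/dtau) = (-1.000000, 1.250000); Gamma_xxx = 0.375562, Gamma_xxy = 0.352090, Gamma_xyy = 0.000000, Gamma_yxx = -0.801200, Gamma_yxy = -0.751125, Gamma_yyy = 0.000000; k1 = (-1.000000, 1.250000, 0.504662, -1.076612)
  k2: at (x, y) = (-0.025000, 0.781250), (dx/dtau, dy/dtau) = (-0.987383, 1.223085); Gamma_xxx = 0.364941, Gamma_xxy = 0.356388, Gamma_xyy = -0.011404, Gamma_yxx = -0.792817, Gamma_yxy = -0.774235, Gamma_yyy = 0.024776; k2 = (-0.987383, 1.223085, 0.522055, -1.134141)
  k3: at (x, y) = (-0.024685, 0.780577), (dx/dtau, dy/dtau) = (-0.986949, 1.221646); Gamma_xxx = 0.364872, Gamma_xxy = 0.356014, Gamma_xyy = -0.011258, Gamma_yxx = -0.793091, Gamma_yxy = -0.773836, Gamma_yyy = 0.024471; k3 = (-0.986949, 1.221646, 0.519885, -1.130029)
  k4: at (x, y) = (-0.049347, 0.811082), (dx/dtau, dy/dtau) = (-0.974006, 1.193499); Gamma_xxx = 0.354385, Gamma_xxy = 0.359294, Gamma_xyy = -0.021860, Gamma_yxx = -0.783609, Gamma_yxy = -0.794464, Gamma_yyy = 0.048336; k4 = (-0.974006, 1.193499, 0.530278, -1.172541)
  Y <- Y + (h/6)(k1 + 2k2 + 2k3 + k4): x = -0.0494, y = 0.8111, dx/dtau = -0.9740, dy/dtau = 1.1935
step 2:
  k1: at (x, y) = (-0.049356, 0.811108), (dx/dtau, dy/dtau) = (-0.974010, 1.193521); Gamma_xxx = 0.354392, Gamma_xxy = 0.359313, Gamma_xyy = -0.021864, Gamma_yxx = -0.783596, Gamma_yxy = -0.794477, Gamma_yyy = 0.048344; k1 = (-0.974010, 1.193521, 0.530338, -1.172631)
  k2: at (x, y) = (-0.073706, 0.840946), (dx/dtau, dy/dtau) = (-0.960751, 1.164205); Gamma_xxx = 0.344080, Gamma_xxy = 0.361691, Gamma_xyy = -0.031701, Gamma_yxx = -0.773087, Gamma_yxy = -0.812655, Gamma_yyy = 0.071226; k2 = (-0.960751, 1.164205, 0.534477, -1.200874)
  k3: at (x, y) = (-0.073374, 0.840213), (dx/dtau, dy/dtau) = (-0.960648, 1.163499); Gamma_xxx = 0.343995, Gamma_xxy = 0.361286, Gamma_xyy = -0.031551, Gamma_yxx = -0.773429, Gamma_yxy = -0.812306, Gamma_yyy = 0.070937; k3 = (-0.960648, 1.163499, 0.532886, -1.198126)
  k4: at (x, y) = (-0.097388, 0.869283), (dx/dtau, dy/dtau) = (-0.947366, 1.133615); Gamma_xxx = 0.333840, Gamma_xxy = 0.362752, Gamma_xyy = -0.040640, Gamma_yxx = -0.762101, Gamma_yxy = -0.828101, Gamma_yyy = 0.092774; k4 = (-0.947366, 1.133615, 0.531757, -1.213911)
  Y <- Y + (h/6)(k1 + 2k2 + 2k3 + k4): x = -0.0974, y = 0.8693, dx/dtau = -0.9474, dy/dtau = 1.1336
step 3:
  k1: at (x, y) = (-0.097390, 0.869296), (dx/dtau, dy/dtau) = (-0.947370, 1.133650); Gamma_xxx = 0.333846, Gamma_xxy = 0.362763, Gamma_xyy = -0.040642, Gamma_yxx = -0.762094, Gamma_yxy = -0.828106, Gamma_yyy = 0.092776; k1 = (-0.947370, 1.133650, 0.531807, -1.213993)
  k2: at (x, y) = (-0.121075, 0.897637), (dx/dtau, dy/dtau) = (-0.934074, 1.103300); Gamma_xxx = 0.323881, Gamma_xxy = 0.363409, Gamma_xyy = -0.049017, Gamma_yxx = -0.750051, Gamma_yxy = -0.841592, Gamma_yyy = 0.113515; k2 = (-0.934074, 1.103300, 0.526116, -1.218392)
  k3: at (x, y) = (-0.120742, 0.896878), (dx/dtau, dy/dtau) = (-0.934217, 1.103190); Gamma_xxx = 0.323787, Gamma_xxy = 0.362997, Gamma_xyy = -0.048868, Gamma_yxx = -0.750439, Gamma_yxy = -0.841316, Gamma_yyy = 0.113262; k3 = (-0.934217, 1.103190, 0.525108, -1.217040)
  k4: at (x, y) = (-0.144101, 0.924455), (dx/dtau, dy/dtau) = (-0.921114, 1.072798); Gamma_xxx = 0.314004, Gamma_xxy = 0.362853, Gamma_xyy = -0.056560, Gamma_yxx = -0.737858, Gamma_yxy = -0.852646, Gamma_yyy = 0.132908; k4 = (-0.921114, 1.072798, 0.515799, -1.212044)
  Y <- Y + (h/6)(k1 + 2k2 + 2k3 + k4): x = -0.1441, y = 0.9245, dx/dtau = -0.9211, dy/dtau = 1.0728
step 4:
  k1: at (x, y) = (-0.144099, 0.924458), (dx/dtau, dy/dtau) = (-0.921119, 1.072842); Gamma_xxx = 0.314008, Gamma_xxy = 0.362858, Gamma_xyy = -0.056560, Gamma_yxx = -0.737857, Gamma_yxy = -0.852647, Gamma_yyy = 0.132906; k1 = (-0.921119, 1.072842, 0.515842, -1.212128)
  k2: at (x, y) = (-0.167127, 0.951279), (dx/dtau, dy/dtau) = (-0.908223, 1.042539); Gamma_xxx = 0.304430, Gamma_xxy = 0.361997, Gamma_xyy = -0.063598, Gamma_yxx = -0.724855, Gamma_yxy = -0.861924, Gamma_yyy = 0.151429; k2 = (-0.908223, 1.042539, 0.503529, -1.198914)
  k3: at (x, y) = (-0.166805, 0.950521), (dx/dtau, dy/dtau) = (-0.908531, 1.042869); Gamma_xxx = 0.304334, Gamma_xxy = 0.361595, Gamma_xyy = -0.063455, Gamma_yxx = -0.725265, Gamma_yxy = -0.861725, Gamma_yyy = 0.151222; k3 = (-0.908531, 1.042869, 0.503014, -1.198744)
  k4: at (x, y) = (-0.189526, 0.976601), (dx/dtau, dy/dtau) = (-0.895969, 1.012905); Gamma_xxx = 0.294962, Gamma_xxy = 0.360076, Gamma_xyy = -0.069879, Gamma_yxx = -0.711973, Gamma_yxy = -0.869142, Gamma_yyy = 0.168672; k4 = (-0.895969, 1.012905, 0.488470, -1.179057)
  Y <- Y + (h/6)(k1 + 2k2 + 2k3 + k4): x = -0.1895, y = 0.9766, dx/dtau = -0.8960, dy/dtau = 1.0130
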